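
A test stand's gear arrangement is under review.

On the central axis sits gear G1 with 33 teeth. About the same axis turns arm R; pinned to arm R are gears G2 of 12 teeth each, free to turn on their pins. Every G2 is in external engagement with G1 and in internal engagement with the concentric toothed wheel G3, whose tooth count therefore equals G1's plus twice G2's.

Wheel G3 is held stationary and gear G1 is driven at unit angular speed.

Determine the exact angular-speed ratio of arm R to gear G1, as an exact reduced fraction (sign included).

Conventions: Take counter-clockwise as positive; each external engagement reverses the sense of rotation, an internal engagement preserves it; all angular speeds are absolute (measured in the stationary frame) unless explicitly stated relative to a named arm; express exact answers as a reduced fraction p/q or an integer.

11/30

class = planetary set [G3 = 33+2·12 = 57; Willis about the carrier]
ring teeth: 33 + 2·12 = 57
33(ω_sun−ω_arm) = −57(ω_ring−ω_arm),  ω_ring = 0, ω_sun = 1
33(1−ω_arm) = −57(0−ω_arm)  ⇒  90·ω_arm = 33  ⇒  ω_arm = 11/30
ω_out/ω_in = 11/30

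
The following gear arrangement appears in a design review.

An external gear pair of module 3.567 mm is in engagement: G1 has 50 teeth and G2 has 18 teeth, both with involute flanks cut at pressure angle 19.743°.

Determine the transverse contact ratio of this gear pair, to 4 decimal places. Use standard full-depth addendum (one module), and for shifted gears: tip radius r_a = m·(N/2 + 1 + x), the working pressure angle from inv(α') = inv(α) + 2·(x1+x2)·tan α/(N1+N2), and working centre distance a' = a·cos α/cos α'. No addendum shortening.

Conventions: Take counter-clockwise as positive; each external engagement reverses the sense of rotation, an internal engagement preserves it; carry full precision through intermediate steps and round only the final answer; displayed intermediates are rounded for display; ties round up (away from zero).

1.6534

recognized (one external pair, fixed centres): single-mesh tooth geometry, m = 3.567, N1 = 50, N2 = 18
base radii: r_b1 = 83.933052, r_b2 = 30.215899
tip radii: r_a1 = 92.742000, r_a2 = 35.670000
no profile shift: α' = α, a' = a
action lengths: √(r_a1²−r_b1²) = 39.450239, √(r_a2²−r_b2²) = 18.956486
base pitch p_b = π·m·cos α = 10.547338
CR = (39.450239 + 18.956486 − 121.278000·sin 19.74300°)/10.547338 = 1.653385
contact ratio ≈ 1.6534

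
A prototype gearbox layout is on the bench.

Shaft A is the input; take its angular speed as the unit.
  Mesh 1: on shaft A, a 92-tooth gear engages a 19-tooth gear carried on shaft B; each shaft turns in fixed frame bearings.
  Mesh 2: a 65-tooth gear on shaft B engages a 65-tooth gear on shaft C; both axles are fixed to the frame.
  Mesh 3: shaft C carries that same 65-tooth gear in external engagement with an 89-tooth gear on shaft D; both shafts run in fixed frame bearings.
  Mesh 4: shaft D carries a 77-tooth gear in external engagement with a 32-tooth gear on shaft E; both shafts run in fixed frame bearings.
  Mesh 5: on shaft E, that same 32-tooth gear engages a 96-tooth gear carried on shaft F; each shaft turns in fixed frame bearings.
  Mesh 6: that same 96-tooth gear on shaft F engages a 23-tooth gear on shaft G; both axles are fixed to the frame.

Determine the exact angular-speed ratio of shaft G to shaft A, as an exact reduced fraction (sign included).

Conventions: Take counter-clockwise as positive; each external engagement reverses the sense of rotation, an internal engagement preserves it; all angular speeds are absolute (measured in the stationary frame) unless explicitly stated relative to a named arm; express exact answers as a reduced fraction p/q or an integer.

class = fixed-axis compound train [6 meshes; 6 ratios multiply, 6 sense flips]
mesh 1 [92T→19T]: running ratio 92/19, sense −
mesh 2 [65T→65T]: running ratio 92/19, sense +
mesh 3 [65T→89T]: running ratio 5980/1691, sense −
mesh 4 [77T→32T]: running ratio 115115/13528, sense +
mesh 5 [32T→96T]: running ratio 115115/40584, sense −
mesh 6 [96T→23T]: running ratio 20020/1691, sense +
ω_out/ω_in = 20020/1691

20020/1691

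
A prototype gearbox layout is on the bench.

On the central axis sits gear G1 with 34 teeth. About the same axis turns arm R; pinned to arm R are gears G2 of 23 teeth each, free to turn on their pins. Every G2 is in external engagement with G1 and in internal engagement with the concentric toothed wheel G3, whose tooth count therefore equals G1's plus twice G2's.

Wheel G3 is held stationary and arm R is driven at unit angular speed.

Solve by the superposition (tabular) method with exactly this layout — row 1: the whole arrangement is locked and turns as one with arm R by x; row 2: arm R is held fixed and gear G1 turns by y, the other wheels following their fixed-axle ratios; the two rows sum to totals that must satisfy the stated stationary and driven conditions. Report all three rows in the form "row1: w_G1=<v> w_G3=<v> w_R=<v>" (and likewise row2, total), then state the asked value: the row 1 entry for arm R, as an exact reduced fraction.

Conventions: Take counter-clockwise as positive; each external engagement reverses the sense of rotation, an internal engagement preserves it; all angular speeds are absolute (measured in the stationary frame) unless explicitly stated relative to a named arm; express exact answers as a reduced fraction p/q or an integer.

row1: w_G1=1 w_G3=1 w_R=1
row2: w_G1=40/17 w_G3=-1 w_R=0
total: w_G1=57/17 w_G3=0 w_R=1
asked value: 1

planetary set (34T centre, 23T on arm, 80T internal) — Willis relation
row 1: whole set turns with the arm by x
row 2 (arm held, sun turns y): ω_ring = −(34/80)·y, ω_arm = 0
boundary: total ω_ring = x − (34/80)·y = 0 and total ω_arm = x = 1  ⇒  y = 40/17, x = 1
row 2 ring = −(34/80)·40/17 = -1
totals (row 1 + row 2): sun 1 + 40/17 = 57/17, ring 1 + (-1) = 0, arm 1 + 0 = 1
asked cell (row1, arm) = 1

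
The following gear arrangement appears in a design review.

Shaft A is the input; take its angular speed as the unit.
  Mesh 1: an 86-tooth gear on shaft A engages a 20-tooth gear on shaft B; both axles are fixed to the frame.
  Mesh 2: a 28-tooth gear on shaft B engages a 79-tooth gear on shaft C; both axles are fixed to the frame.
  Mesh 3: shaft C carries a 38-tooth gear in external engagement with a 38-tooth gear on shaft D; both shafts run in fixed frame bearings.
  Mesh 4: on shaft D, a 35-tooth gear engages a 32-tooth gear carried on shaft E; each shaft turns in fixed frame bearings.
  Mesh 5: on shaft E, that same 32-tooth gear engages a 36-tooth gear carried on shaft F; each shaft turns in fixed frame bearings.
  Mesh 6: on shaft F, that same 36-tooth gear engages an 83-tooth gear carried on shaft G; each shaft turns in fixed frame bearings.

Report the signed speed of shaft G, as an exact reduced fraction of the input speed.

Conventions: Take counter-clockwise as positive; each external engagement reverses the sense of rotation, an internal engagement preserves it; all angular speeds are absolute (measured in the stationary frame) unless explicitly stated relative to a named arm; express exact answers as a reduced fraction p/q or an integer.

6-mesh fixed-axis compound train (all bearings frame-fixed)
mesh 1 [86T→20T]: |ω|/ω_in = 1×86/20 = 43/10, sense flips to −
mesh 2 [28T→79T]: |ω|/ω_in = (43/10)×28/79 = 602/395, sense flips to +
mesh 3 [38T→38T]: |ω|/ω_in = (602/395)×38/38 = 602/395, sense flips to −
mesh 4 [35T→32T]: |ω|/ω_in = (602/395)×35/32 = 2107/1264, sense flips to +
mesh 5 [32T→36T]: |ω|/ω_in = (2107/1264)×32/36 = 2107/1422, sense flips to −
mesh 6 [36T→83T]: |ω|/ω_in = (2107/1422)×36/83 = 4214/6557, sense flips to +
signed output speed (× input speed) = 4214/6557

4214/6557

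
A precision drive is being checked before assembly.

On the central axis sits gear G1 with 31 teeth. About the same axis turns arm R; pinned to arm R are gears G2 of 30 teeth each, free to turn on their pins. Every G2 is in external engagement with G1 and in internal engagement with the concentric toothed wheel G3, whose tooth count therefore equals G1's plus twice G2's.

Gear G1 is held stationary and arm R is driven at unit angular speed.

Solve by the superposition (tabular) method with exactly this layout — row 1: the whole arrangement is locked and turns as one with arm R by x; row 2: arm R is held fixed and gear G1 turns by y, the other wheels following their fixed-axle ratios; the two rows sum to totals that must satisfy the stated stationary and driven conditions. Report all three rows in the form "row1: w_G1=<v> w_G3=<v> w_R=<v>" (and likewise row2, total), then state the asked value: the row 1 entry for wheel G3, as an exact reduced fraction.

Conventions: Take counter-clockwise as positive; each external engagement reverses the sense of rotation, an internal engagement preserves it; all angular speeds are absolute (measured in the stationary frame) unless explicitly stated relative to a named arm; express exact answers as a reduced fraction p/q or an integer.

row1: w_G1=1 w_G3=1 w_R=1
row2: w_G1=-1 w_G3=31/91 w_R=0
total: w_G1=0 w_G3=122/91 w_R=1
asked value: 1

class = planetary set [G3 = 31+2·30 = 91; Willis about the carrier]
row 1 (train locked, turned with arm): all members turn x
row 2 — arm fixed, fixed-axis ratios: sun y, ring −(31/91)·y, arm 0
boundary: total ω_sun = x + y = 0 and total ω_arm = x = 1  ⇒  y = -1, x = 1
row 2 ring = −(31/91)·(-1) = 31/91
totals (row 1 + row 2): sun 1 + (-1) = 0, ring 1 + 31/91 = 122/91, arm 1 + 0 = 1
asked cell (row1, ring) = 1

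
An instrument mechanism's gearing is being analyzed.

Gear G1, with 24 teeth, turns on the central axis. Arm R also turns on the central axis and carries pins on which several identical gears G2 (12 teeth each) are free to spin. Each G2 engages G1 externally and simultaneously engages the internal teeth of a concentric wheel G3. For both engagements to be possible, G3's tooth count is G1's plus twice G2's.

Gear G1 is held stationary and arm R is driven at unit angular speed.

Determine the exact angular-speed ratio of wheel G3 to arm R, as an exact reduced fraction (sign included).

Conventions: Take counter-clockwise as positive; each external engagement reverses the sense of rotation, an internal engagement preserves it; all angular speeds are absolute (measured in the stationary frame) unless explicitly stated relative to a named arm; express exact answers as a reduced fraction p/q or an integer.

class = planetary set [G3 = 24+2·12 = 48; Willis about the carrier]
ring teeth: 24 + 2·12 = 48
24(ω_sun−ω_arm) = −48(ω_ring−ω_arm),  ω_sun = 0, ω_arm = 1
ω_ring = 1 − (24/48)(0−1) = 3/2
ω_out/ω_in = 3/2

3/2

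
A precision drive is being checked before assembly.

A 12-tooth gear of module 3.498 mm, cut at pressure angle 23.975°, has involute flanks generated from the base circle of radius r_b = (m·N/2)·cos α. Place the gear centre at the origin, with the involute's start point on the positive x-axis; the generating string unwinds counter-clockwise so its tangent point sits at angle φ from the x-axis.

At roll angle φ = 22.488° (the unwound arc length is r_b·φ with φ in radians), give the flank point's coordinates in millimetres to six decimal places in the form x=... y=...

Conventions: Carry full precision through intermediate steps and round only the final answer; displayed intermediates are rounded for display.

x=20.597921 y=0.380578

recognized (one wheel, involute flank): single-mesh tooth geometry, m = 3.498, N = 12
pitch radius r_p = m·N/2 = 3.498·12/2 = 20.988000
base radius r_b = r_p·cos α = 20.988000·cos 23.975° = 19.177215
roll angle φ = 22.488° = 0.39248964 rad
x = r_b·(cos φ + φ·sin φ) = 20.597921
y = r_b·(sin φ − φ·cos φ) = 0.380578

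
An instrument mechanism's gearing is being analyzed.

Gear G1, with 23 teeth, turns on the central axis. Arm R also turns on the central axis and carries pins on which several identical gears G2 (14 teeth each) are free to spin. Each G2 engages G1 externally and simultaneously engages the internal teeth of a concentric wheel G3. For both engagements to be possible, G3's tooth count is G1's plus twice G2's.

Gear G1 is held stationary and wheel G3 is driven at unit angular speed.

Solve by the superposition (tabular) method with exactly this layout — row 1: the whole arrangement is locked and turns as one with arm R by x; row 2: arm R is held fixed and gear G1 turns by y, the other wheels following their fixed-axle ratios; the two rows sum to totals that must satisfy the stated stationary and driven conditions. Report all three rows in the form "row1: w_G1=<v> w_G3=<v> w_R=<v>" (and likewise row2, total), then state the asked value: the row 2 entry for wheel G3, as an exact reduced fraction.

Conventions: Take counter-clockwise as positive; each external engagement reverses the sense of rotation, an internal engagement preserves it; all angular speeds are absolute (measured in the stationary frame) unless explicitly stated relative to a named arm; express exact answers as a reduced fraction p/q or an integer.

planetary set (23T centre, 14T on arm, 51T internal) — Willis relation
row 1 — lock + rotate with arm: ω_sun = ω_ring = ω_arm = x
row 2: sun turns y, ring = −(23/51)·y, arm 0
boundary: total ω_sun = x + y = 0 and total ω_ring = x − (23/51)·y = 1  ⇒  y = -51/74, x = 51/74
row 2 ring = −(23/51)·(-51/74) = 23/74
totals (row 1 + row 2): sun 51/74 + (-51/74) = 0, ring 51/74 + 23/74 = 1, arm 51/74 + 0 = 51/74
asked cell (row2, ring) = 23/74

row1: w_G1=51/74 w_G3=51/74 w_R=51/74
row2: w_G1=-51/74 w_G3=23/74 w_R=0
total: w_G1=0 w_G3=1 w_R=51/74
asked value: 23/74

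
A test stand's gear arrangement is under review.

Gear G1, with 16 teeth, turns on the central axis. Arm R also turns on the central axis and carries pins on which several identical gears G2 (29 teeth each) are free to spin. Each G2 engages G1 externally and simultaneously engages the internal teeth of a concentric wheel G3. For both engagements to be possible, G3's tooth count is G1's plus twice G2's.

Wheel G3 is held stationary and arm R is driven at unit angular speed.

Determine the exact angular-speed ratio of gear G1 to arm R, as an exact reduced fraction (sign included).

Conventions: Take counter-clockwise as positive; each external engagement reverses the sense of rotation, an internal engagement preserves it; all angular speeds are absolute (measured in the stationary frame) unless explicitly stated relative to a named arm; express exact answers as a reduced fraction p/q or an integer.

45/8

class = planetary set [G3 = 16+2·29 = 74; Willis about the carrier]
ring teeth: 16 + 2·29 = 74
16(ω_sun−ω_arm) = −74(ω_ring−ω_arm),  ω_ring = 0, ω_arm = 1
ω_sun = 1 − (74/16)(0−1) = 45/8
ω_out/ω_in = 45/8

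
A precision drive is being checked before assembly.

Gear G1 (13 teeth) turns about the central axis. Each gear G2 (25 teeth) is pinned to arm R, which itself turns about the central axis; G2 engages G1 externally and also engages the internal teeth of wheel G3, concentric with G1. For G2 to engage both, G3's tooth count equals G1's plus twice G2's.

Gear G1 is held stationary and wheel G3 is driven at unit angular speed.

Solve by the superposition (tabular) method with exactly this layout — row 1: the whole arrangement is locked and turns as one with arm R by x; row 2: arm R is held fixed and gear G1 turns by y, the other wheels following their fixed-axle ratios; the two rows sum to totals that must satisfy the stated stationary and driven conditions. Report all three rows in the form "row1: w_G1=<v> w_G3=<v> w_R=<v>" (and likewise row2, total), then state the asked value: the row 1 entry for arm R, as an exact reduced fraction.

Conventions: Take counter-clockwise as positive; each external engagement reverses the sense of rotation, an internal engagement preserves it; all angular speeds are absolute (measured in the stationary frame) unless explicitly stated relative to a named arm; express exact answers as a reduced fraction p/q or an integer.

class = planetary set [G3 = 13+2·25 = 63; Willis about the carrier]
superposition row 1 [locked train]: every member turns x
row 2 (arm held, sun turns y): ω_ring = −(13/63)·y, ω_arm = 0
boundary: total ω_sun = x + y = 0 and total ω_ring = x − (13/63)·y = 1  ⇒  y = -63/76, x = 63/76
row 2 ring = −(13/63)·(-63/76) = 13/76
totals (row 1 + row 2): sun 63/76 + (-63/76) = 0, ring 63/76 + 13/76 = 1, arm 63/76 + 0 = 63/76
asked cell (row1, arm) = 63/76

row1: w_G1=63/76 w_G3=63/76 w_R=63/76
row2: w_G1=-63/76 w_G3=13/76 w_R=0
total: w_G1=0 w_G3=1 w_R=63/76
asked value: 63/76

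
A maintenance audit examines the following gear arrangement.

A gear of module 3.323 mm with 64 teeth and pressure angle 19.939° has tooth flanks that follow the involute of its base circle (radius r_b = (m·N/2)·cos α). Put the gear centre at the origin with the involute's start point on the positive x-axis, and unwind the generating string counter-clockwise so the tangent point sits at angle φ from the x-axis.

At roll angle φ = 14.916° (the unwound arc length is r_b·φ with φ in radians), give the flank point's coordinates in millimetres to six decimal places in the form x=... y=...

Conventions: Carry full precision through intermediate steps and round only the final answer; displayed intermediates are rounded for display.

single-mesh involute tooth geometry (64T wheel at module 3.323)
pitch radius r_p = m·N/2 = 3.323·64/2 = 106.336000
base radius r_b = r_p·cos α = 106.336000·cos 19.939° = 99.961818
roll angle φ = 14.916° = 0.26033331 rad
x = r_b·(cos φ + φ·sin φ) = 103.292018
y = r_b·(sin φ − φ·cos φ) = 0.583923

x=103.292018 y=0.583923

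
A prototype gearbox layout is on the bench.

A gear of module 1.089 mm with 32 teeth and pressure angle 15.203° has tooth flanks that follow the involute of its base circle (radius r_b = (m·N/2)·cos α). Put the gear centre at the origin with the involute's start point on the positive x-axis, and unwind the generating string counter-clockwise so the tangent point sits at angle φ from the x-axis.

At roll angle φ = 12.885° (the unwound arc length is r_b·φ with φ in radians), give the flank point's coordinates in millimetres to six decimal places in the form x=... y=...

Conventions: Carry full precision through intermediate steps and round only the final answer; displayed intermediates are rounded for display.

class = single-mesh tooth geometry [base-circle involute, m = 1.089, 32T]
pitch radius r_p = m·N/2 = 1.089·32/2 = 17.424000
base radius r_b = r_p·cos α = 17.424000·cos 15.203° = 16.814208
roll angle φ = 12.885° = 0.22488567 rad
x = r_b·(cos φ + φ·sin φ) = 17.234025
y = r_b·(sin φ − φ·cos φ) = 0.063422

x=17.234025 y=0.063422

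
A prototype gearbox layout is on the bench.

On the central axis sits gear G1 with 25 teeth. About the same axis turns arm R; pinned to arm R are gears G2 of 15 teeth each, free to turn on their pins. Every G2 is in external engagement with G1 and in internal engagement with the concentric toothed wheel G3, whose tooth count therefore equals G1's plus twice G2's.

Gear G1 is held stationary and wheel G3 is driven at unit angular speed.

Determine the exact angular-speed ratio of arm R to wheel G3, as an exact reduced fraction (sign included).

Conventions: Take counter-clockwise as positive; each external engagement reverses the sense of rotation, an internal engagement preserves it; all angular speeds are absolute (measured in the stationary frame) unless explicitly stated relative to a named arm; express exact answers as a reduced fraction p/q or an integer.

class = planetary set [G3 = 25+2·15 = 55; Willis about the carrier]
ring teeth: 25 + 2·15 = 55
25(ω_sun−ω_arm) = −55(ω_ring−ω_arm),  ω_sun = 0, ω_ring = 1
25(0−ω_arm) = −55(1−ω_arm)  ⇒  80·ω_arm = 55  ⇒  ω_arm = 11/16
ω_out/ω_in = 11/16

11/16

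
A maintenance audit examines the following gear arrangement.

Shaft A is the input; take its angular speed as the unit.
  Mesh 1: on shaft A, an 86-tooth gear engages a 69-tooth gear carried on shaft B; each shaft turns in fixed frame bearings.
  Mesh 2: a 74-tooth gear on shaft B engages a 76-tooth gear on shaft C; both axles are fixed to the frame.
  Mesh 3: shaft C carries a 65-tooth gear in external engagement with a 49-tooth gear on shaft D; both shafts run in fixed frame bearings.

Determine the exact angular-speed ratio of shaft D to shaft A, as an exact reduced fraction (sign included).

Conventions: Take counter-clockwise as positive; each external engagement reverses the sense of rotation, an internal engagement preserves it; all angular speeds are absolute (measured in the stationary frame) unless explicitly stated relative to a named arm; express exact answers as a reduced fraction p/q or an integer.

-103415/64239

class = fixed-axis compound train [3 meshes; 3 ratios multiply, 3 sense flips]
mesh 1 [86T→69T]: running ratio 86/69, sense −
mesh 2 [74T→76T]: running ratio 1591/1311, sense +
mesh 3 [65T→49T]: running ratio 103415/64239, sense −
ω_out/ω_in = -103415/64239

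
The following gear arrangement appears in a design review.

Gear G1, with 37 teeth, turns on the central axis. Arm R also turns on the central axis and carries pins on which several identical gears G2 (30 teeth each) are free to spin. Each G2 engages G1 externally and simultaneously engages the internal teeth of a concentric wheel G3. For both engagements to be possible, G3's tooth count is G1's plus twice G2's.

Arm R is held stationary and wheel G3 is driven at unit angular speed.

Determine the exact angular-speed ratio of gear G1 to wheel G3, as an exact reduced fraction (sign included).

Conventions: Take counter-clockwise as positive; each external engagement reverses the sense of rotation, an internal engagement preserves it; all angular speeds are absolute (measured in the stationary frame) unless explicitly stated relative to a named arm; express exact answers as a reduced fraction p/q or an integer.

recognized (axles ride arm R): planetary set, 37/30/97 teeth
ring teeth: 37 + 2·30 = 97
37(ω_sun−ω_arm) = −97(ω_ring−ω_arm),  ω_arm = 0, ω_ring = 1
ω_sun = 0 − (97/37)(1−0) = -97/37
ω_out/ω_in = -97/37

-97/37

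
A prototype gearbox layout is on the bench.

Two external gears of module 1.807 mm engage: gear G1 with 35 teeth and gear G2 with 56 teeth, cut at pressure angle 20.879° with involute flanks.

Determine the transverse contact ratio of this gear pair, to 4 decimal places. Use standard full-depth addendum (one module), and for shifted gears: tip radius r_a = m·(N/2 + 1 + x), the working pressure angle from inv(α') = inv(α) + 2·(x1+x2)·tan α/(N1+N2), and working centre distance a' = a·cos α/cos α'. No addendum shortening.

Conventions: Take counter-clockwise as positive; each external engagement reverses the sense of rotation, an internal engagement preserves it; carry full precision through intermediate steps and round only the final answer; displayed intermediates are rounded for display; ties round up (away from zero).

single-mesh involute tooth geometry (35T engaging 56T at module 1.807)
base radii: r_b1 = 29.546014, r_b2 = 47.273622
tip radii: r_a1 = 33.429500, r_a2 = 52.403000
no profile shift: α' = α, a' = a
action lengths: √(r_a1²−r_b1²) = 15.638560, √(r_a2²−r_b2²) = 22.611481
base pitch p_b = π·m·cos α = 5.304088
CR = (15.638560 + 22.611481 − 82.218500·sin 20.87900°)/5.304088 = 1.686950
contact ratio ≈ 1.6870

1.6870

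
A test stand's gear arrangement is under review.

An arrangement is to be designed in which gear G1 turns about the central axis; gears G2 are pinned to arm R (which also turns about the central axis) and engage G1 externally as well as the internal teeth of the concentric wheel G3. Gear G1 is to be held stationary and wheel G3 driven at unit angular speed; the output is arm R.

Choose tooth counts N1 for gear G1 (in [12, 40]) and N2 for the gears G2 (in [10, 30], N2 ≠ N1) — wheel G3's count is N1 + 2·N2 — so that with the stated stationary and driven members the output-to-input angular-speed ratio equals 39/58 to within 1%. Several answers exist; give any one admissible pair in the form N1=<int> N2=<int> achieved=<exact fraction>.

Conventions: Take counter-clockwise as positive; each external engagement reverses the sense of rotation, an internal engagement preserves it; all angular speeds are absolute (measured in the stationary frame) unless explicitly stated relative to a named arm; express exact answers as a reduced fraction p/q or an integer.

topology: planetary set — design target 39/58, arm = carrier (Willis)
Willis with ω_sun = 0: ω_arm/ω_ring = N3/(N1+N3); set equal to 39/58  ⇒  N3/N1 = (39/58)/(1 − 39/58) = 39/19
N3 = N1 + 2·N2  ⇒  N2/N1 = (N3/N1 − 1)/2 = (39/19 − 1)/2 = 10/19
smallest multiple with N1 ≥ 12 and N2 ≥ 10: k = 1  ⇒  N1 = 1·19 = 19, N2 = 1·10 = 10 (N1 ≤ 40, N2 ≤ 30, N2 ≠ N1 ✓), N3 = 19 + 2·10 = 39
check: N3/(N1+N3) with N1 = 19, N3 = 39 gives 39/58; |achieved − target| = 0 ≤ 39/5800 ✓

N1=19 N2=10 achieved=39/58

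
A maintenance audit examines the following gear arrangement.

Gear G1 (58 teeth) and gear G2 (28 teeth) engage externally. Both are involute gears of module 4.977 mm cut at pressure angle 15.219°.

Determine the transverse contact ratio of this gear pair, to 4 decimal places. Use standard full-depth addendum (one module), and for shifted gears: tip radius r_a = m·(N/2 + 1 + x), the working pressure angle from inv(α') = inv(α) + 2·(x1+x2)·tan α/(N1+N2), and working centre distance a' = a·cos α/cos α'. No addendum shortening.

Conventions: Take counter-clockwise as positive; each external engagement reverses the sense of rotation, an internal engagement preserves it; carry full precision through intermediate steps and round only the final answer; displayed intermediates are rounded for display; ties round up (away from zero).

1.9946

class = single-mesh tooth geometry [involute pair 58T × 28T, m = 4.977]
base radii: r_b1 = 139.271169, r_b2 = 67.234357
tip radii: r_a1 = 149.310000, r_a2 = 74.655000
no profile shift: α' = α, a' = a
action lengths: √(r_a1²−r_b1²) = 53.823950, √(r_a2²−r_b2²) = 32.448578
base pitch p_b = π·m·cos α = 15.087355
CR = (53.823950 + 32.448578 − 214.011000·sin 15.21900°)/15.087355 = 1.994563
contact ratio ≈ 1.9946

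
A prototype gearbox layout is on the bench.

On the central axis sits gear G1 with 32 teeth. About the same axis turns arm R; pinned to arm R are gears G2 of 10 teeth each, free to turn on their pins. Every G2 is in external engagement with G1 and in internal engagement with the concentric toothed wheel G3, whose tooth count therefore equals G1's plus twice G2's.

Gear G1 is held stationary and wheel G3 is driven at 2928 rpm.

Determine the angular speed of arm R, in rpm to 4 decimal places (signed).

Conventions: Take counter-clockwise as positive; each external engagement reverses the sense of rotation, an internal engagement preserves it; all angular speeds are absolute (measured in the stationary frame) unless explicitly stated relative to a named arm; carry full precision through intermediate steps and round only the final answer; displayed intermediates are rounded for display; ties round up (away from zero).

+1812.5714 rpm

topology: planetary set — G1 32T / G2 10T / G3 52T, arm = carrier (Willis)
normalise by the input: solve with ω_ring = 1, then scale by 2928 rpm
ring teeth: 32 + 2·10 = 52
32(ω_sun−ω_arm) = −52(ω_ring−ω_arm),  ω_sun = 0, ω_ring = 1
32(0−ω_arm) = −52(1−ω_arm)  ⇒  84·ω_arm = 52  ⇒  ω_arm = 13/21
scale: ω_arm = 13/21 × 2928 rpm = +1812.5714 rpm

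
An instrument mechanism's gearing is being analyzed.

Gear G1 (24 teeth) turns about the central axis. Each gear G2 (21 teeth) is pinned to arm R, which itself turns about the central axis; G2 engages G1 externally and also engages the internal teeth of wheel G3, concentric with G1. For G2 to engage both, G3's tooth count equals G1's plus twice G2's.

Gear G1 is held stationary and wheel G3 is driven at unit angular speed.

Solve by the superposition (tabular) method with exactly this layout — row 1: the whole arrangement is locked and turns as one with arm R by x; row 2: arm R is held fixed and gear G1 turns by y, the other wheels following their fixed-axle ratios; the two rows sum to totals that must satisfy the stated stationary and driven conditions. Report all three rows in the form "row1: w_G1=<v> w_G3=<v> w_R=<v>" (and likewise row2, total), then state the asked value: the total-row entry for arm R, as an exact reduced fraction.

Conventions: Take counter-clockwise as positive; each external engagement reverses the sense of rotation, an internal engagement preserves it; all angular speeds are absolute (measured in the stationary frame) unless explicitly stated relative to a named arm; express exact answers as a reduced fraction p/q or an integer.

planetary set (24T centre, 21T on arm, 66T internal) — Willis relation
row 1 — lock + rotate with arm: ω_sun = ω_ring = ω_arm = x
row 2 (arm held, sun turns y): ω_ring = −(24/66)·y, ω_arm = 0
boundary: total ω_sun = x + y = 0 and total ω_ring = x − (24/66)·y = 1  ⇒  y = -11/15, x = 11/15
row 2 ring = −(24/66)·(-11/15) = 4/15
totals (row 1 + row 2): sun 11/15 + (-11/15) = 0, ring 11/15 + 4/15 = 1, arm 11/15 + 0 = 11/15
asked cell (total, arm) = 11/15

row1: w_G1=11/15 w_G3=11/15 w_R=11/15
row2: w_G1=-11/15 w_G3=4/15 w_R=0
total: w_G1=0 w_G3=1 w_R=11/15
asked value: 11/15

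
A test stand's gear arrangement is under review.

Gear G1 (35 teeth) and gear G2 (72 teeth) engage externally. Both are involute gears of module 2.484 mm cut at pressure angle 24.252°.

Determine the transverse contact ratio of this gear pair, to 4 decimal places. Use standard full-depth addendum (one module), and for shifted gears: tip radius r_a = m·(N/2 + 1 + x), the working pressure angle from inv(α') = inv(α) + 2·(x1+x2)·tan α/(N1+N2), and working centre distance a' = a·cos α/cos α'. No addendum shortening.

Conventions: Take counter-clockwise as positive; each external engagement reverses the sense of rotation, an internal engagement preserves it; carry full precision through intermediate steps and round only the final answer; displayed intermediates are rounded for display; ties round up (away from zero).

1.5592

single-mesh involute tooth geometry (35T engaging 72T at module 2.484)
base radii: r_b1 = 39.633673, r_b2 = 81.532127
tip radii: r_a1 = 45.954000, r_a2 = 91.908000
no profile shift: α' = α, a' = a
action lengths: √(r_a1²−r_b1²) = 23.258162, √(r_a2²−r_b2²) = 42.421607
base pitch p_b = π·m·cos α = 7.115020
CR = (23.258162 + 42.421607 − 132.894000·sin 24.25200°)/7.115020 = 1.559162
contact ratio ≈ 1.5592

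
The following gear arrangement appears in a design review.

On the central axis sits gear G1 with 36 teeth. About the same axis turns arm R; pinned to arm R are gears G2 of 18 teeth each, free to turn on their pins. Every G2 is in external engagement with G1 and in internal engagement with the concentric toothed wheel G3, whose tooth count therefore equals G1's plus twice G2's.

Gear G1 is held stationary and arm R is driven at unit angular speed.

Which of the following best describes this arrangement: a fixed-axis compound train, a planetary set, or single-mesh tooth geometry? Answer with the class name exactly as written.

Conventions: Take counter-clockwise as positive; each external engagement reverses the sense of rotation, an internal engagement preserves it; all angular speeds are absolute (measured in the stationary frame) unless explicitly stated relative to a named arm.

planetary set

recognized (axles ride arm R): planetary set, 36/18/72 teeth
classification: planetary set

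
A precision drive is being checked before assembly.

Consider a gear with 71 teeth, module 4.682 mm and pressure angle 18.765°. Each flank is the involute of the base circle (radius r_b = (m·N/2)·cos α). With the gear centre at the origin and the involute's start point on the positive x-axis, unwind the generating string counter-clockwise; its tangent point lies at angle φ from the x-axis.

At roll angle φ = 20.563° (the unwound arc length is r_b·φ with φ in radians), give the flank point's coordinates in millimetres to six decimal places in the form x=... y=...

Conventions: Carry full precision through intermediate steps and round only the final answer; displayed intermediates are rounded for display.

recognized (one wheel, involute flank): single-mesh tooth geometry, m = 4.682, N = 71
pitch radius r_p = m·N/2 = 4.682·71/2 = 166.211000
base radius r_b = r_p·cos α = 166.211000·cos 18.765° = 157.376211
roll angle φ = 20.563° = 0.35889205 rad
x = r_b·(cos φ + φ·sin φ) = 167.187477
y = r_b·(sin φ − φ·cos φ) = 2.393895

x=167.187477 y=2.393895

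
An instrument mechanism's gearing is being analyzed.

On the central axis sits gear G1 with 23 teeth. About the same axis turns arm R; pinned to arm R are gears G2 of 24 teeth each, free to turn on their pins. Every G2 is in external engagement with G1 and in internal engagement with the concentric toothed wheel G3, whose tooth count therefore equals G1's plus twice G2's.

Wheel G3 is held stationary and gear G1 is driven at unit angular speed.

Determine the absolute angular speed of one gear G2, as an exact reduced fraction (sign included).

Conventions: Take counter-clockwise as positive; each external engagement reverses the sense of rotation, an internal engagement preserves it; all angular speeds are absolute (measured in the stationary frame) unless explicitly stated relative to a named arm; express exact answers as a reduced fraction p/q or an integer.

planetary set (23T centre, 24T on arm, 71T internal) — Willis relation
ring teeth: 23 + 2·24 = 71
23(ω_sun−ω_arm) = −71(ω_ring−ω_arm),  ω_ring = 0, ω_sun = 1
23(1−ω_arm) = −71(0−ω_arm)  ⇒  94·ω_arm = 23  ⇒  ω_arm = 23/94
sun–planet mesh: 23·(1−23/94) = −24·(ω_p−ω_arm)  ⇒  ω_p−ω_arm = -1633/2256
ω_p = 23/94 − 1633/2256 = -23/48
exact speed ratio = -23/48

-23/48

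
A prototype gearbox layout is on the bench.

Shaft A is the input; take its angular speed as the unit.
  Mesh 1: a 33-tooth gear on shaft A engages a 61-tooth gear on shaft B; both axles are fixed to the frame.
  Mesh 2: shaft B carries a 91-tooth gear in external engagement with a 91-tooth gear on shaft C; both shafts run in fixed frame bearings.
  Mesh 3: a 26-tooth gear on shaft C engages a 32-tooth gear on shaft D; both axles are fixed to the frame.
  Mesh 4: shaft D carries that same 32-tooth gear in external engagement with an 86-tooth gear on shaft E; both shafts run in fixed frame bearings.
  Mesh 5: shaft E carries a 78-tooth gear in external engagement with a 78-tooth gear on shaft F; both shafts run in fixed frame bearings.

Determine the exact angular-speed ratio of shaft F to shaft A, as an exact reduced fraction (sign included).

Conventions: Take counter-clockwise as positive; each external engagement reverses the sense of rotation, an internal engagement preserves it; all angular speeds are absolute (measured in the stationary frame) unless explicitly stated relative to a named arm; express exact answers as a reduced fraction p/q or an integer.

class = fixed-axis compound train [5 meshes; 5 ratios multiply, 5 sense flips]
mesh 1 [33T→61T]: running ratio 33/61, sense −
mesh 2 [91T→91T]: running ratio 33/61, sense +
mesh 3 [26T→32T]: running ratio 429/976, sense −
mesh 4 [32T→86T]: running ratio 429/2623, sense +
mesh 5 [78T→78T]: running ratio 429/2623, sense −
ω_out/ω_in = -429/2623

-429/2623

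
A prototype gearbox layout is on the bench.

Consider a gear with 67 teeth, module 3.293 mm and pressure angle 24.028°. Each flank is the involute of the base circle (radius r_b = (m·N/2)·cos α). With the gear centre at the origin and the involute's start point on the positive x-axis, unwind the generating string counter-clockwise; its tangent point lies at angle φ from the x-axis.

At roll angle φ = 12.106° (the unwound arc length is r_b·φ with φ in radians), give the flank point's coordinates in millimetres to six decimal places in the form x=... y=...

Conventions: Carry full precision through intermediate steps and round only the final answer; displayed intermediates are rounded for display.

x=102.980291 y=0.315388

recognized (one wheel, involute flank): single-mesh tooth geometry, m = 3.293, N = 67
pitch radius r_p = m·N/2 = 3.293·67/2 = 110.315500
base radius r_b = r_p·cos α = 110.315500·cos 24.028° = 100.756285
roll angle φ = 12.106° = 0.21128956 rad
x = r_b·(cos φ + φ·sin φ) = 102.980291
y = r_b·(sin φ − φ·cos φ) = 0.315388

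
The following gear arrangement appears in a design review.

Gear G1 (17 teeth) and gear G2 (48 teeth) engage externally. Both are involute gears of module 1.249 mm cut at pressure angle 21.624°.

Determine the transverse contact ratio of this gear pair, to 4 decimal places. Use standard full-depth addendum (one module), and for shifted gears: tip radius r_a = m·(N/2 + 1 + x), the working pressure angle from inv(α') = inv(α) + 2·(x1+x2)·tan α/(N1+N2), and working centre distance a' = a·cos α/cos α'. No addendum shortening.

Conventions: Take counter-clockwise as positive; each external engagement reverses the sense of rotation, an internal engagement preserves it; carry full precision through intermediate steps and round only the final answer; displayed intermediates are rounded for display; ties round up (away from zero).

class = single-mesh tooth geometry [involute pair 17T × 48T, m = 1.249]
base radii: r_b1 = 9.869334, r_b2 = 27.866355
tip radii: r_a1 = 11.865500, r_a2 = 31.225000
no profile shift: α' = α, a' = a
action lengths: √(r_a1²−r_b1²) = 6.586830, √(r_a2²−r_b2²) = 14.087827
base pitch p_b = π·m·cos α = 3.647697
CR = (6.586830 + 14.087827 − 40.592500·sin 21.62400°)/3.647697 = 1.566948
contact ratio ≈ 1.5669

1.5669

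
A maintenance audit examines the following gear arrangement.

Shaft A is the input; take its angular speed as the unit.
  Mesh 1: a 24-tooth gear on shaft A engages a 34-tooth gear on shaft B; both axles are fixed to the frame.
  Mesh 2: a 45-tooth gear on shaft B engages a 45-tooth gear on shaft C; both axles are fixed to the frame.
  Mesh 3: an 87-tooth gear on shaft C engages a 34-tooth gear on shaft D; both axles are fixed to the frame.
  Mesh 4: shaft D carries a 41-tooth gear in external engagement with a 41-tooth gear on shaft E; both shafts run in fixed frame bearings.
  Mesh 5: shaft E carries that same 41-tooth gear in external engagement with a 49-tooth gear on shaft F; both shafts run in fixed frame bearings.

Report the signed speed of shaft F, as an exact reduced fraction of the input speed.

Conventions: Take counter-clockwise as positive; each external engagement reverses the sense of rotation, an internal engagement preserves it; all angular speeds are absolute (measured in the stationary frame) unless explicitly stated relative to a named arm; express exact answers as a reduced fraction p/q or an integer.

-21402/14161

5-mesh fixed-axis compound train (all bearings frame-fixed)
mesh 1 [24T→34T]: |ω|/ω_in = 1×24/34 = 12/17, sense flips to −
mesh 2 [45T→45T]: |ω|/ω_in = (12/17)×45/45 = 12/17, sense flips to +
mesh 3 [87T→34T]: |ω|/ω_in = (12/17)×87/34 = 522/289, sense flips to −
mesh 4 [41T→41T]: |ω|/ω_in = (522/289)×41/41 = 522/289, sense flips to +
mesh 5 [41T→49T]: |ω|/ω_in = (522/289)×41/49 = 21402/14161, sense flips to −
signed output speed (× input speed) = -21402/14161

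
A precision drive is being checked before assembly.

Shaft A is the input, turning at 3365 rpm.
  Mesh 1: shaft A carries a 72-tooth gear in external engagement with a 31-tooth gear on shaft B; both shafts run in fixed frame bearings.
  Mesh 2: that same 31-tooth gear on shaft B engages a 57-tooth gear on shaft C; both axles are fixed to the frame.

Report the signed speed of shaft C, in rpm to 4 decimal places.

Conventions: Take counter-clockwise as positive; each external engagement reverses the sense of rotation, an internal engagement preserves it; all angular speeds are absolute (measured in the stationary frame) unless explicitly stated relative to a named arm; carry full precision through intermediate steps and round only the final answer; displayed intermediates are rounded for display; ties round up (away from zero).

recognized (3 fixed axles, 2 meshes): fixed-axis compound train
mesh 1 [72T→31T]: ω = 3365.0000×72/31 = 7815.4839 rpm, sense flips to −
mesh 2 [31T→57T]: ω = 7815.4839×31/57 = 4250.5263 rpm, sense flips to +
signed output speed = +4250.5263 rpm

+4250.5263 rpm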